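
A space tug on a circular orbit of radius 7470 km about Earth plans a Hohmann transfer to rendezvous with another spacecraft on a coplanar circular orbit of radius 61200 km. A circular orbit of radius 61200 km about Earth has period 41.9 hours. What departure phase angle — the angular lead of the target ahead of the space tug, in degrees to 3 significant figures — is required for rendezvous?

φ = 104°

From Kepler's third law T² = 4π²r³/μ at r = 61200 km, T = 41.9 hours = 41.9 × 3600 s = 1.5084×10^5 s: μ = 4π²r³/T² = 3.97723×10^5 km³/s².
The Hohmann ellipse has a_t = (r₁ + r₂)/2 = 34335 km.
Transfer time t = π√(a_t³/μ) = 31693 s.
Target angular speed ω₂ = √(μ/r₂³) = 4.1655×10^-5 rad/s.
Angle swept by the target during transfer: ω₂·t = 1.3202 rad = 75.64°.
The space tug traverses 180° on the transfer ellipse, so the target must lead by 180° − 75.64° = 104°.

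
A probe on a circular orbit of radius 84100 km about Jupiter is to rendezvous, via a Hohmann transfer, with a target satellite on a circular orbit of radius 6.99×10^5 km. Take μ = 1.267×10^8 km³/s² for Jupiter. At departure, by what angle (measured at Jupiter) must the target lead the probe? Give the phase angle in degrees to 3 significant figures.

The Hohmann ellipse has a_t = (r₁ + r₂)/2 = 3.9155×10^5 km.
The half-period of the transfer ellipse is t = π√(a_t³/μ) = 68380 s.
Target angular speed ω₂ = √(μ/r₂³) = 1.926×10^-5 rad/s.
Angle swept by the target during transfer: ω₂·t = 1.317 rad = 75.46°.
Arrival is 180° from departure on the ellipse, so φ = 180° − 75.46° = 105°.

φ = 105°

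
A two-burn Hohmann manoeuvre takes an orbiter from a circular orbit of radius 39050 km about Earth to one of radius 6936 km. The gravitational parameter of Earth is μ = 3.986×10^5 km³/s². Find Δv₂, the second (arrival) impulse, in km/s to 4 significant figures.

Δv₂ = 2.299 km/s

The Hohmann ellipse has a_t = (r₁ + r₂)/2 = 22993 km.
On the circular orbit at r = 6936 km, v_c = √(μ/r) = 7.58078 km/s.
Vis-viva on the transfer ellipse at r = 6936 km gives v_t = √[μ(2/r − 1/a_t)] = 9.87931 km/s.
Δv₂ = |v_t − v_c| = |9.87931 − 7.58078| = 2.299 km/s.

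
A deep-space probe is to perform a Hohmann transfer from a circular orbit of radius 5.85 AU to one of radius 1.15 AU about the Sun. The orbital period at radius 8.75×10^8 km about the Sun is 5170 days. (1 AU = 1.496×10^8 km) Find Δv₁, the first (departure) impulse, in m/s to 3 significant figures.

From Kepler's third law T² = 4π²r³/μ at r = 8.75×10^8 km, T = 5170 days = 5170 × 86400 s = 4.46688×10^8 s: μ = 4π²r³/T² = 1.32549×10^11 km³/s².
In km: r₁ = 5.85 × 1.496×10^8 = 8.7516×10^8 km; r₂ = 1.15 × 1.496×10^8 = 1.7204×10^8 km.
Transfer-ellipse semi-major axis a_t = (r₁ + r₂)/2 = (8.7516×10^8 + 1.7204×10^8)/2 = 5.236×10^8 km.
On the circular orbit at r = 8.7516×10^8 km, v_c = √(μ/r) = 12.3068 km/s.
Vis-viva on the transfer ellipse at r = 8.7516×10^8 km gives v_t = √[μ(2/r − 1/a_t)] = 7.05438 km/s.
Δv₁ = |v_t − v_c| = |7.05438 − 12.3068| = 5.252 km/s.

Δv₁ = 5250 m/s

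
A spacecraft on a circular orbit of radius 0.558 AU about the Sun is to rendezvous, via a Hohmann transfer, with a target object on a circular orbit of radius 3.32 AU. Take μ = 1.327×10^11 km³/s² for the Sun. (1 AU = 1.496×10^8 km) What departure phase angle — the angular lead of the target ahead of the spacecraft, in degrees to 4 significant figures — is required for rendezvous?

In km: r₁ = 0.558 × 1.496×10^8 = 8.34768×10^7 km; r₂ = 3.32 × 1.496×10^8 = 4.96672×10^8 km.
The Hohmann ellipse has a_t = (r₁ + r₂)/2 = 2.900744×10^8 km.
Transfer time t = π√(a_t³/μ) = 4.2607×10^7 s.
The target's mean motion on its circular orbit is ω₂ = √(μ/r₂³) = 3.2910×10^-8 rad/s.
Angle swept by the target during transfer: ω₂·t = 1.4022 rad = 80.34°.
The spacecraft traverses 180° on the transfer ellipse, so the target must lead by 180° − 80.34° = 99.66°.

φ = 99.66°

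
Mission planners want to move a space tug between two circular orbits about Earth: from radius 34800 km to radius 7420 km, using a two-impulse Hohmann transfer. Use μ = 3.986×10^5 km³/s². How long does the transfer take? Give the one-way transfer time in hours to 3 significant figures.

The Hohmann ellipse has a_t = (r₁ + r₂)/2 = 21110 km.
Half the transfer-orbit period gives t = π√(a_t³/μ) = 15260 s.
Converting: 15260 s ÷ 3600 s/hour = 4.24 hours.

t = 4.24 hours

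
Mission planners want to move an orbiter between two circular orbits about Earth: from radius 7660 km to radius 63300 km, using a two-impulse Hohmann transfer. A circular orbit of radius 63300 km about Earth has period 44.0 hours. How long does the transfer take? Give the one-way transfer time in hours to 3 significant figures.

t = 9.23 hours

From Kepler's third law T² = 4π²r³/μ at r = 63300 km, T = 44.0 hours = 44.0 × 3600 s = 1.584×10^5 s: μ = 4π²r³/T² = 3.99081×10^5 km³/s².
The Hohmann ellipse has a_t = (r₁ + r₂)/2 = 35480 km.
By Kepler's third law the transfer-orbit period is T = 2π√(a_t³/μ), so t = T/2 = 33230 s.
Converting: 33230 s ÷ 3600 s/hour = 9.23 hours.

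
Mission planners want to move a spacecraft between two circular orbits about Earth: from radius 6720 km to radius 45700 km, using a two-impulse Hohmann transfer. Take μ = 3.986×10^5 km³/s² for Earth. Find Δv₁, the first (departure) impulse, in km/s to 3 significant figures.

Δv₁ = 2.47 km/s

Transfer-ellipse semi-major axis a_t = (r₁ + r₂)/2 = (6720 + 45700)/2 = 26210 km.
On the circular orbit at r = 6720 km, v_c = √(μ/r) = 7.702 km/s.
Transfer-orbit speed at the same r (vis-viva, a = a_t): v_t = √[μ(2/r − 1/a_t)] = 10.17 km/s.
Δv₁ = |v_t − v_c| = |10.17 − 7.702| = 2.468 km/s.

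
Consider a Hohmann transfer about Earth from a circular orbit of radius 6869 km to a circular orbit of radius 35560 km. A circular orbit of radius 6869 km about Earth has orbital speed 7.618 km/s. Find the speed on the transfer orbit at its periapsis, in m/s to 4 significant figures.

From the circular-orbit relation v² = μ/r at r = 6869 km: μ = v²r = (7.618)² × 6869 = 3.98635×10^5 km³/s².
The Hohmann ellipse has a_t = (r₁ + r₂)/2 = 21214.5 km.
At periapsis, r = 6869 km.
Applying v² = μ(2/r − 1/a_t): v = 9.863 km/s.

v = 9863 m/s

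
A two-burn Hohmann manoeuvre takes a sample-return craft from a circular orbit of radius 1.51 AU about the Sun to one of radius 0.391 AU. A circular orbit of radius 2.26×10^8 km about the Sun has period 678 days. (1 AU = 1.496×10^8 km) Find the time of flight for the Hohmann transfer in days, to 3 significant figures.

From Kepler's third law T² = 4π²r³/μ at r = 2.26×10^8 km, T = 678 days = 678 × 86400 s = 5.85792×10^7 s: μ = 4π²r³/T² = 1.32800×10^11 km³/s².
In km: r₁ = 1.51 × 1.496×10^8 = 2.25896×10^8 km; r₂ = 0.391 × 1.496×10^8 = 5.84936×10^7 km.
Transfer-ellipse semi-major axis a_t = (r₁ + r₂)/2 = (2.25896×10^8 + 5.84936×10^7)/2 = 1.421948×10^8 km.
Transfer time t = π√(a_t³/μ) = π√((1.421948×10^8)³ / 1.32800×10^11) = 1.462×10^7 s.
Converting: 1.462×10^7 s ÷ 86400 s/day = 169 days.

t = 169 days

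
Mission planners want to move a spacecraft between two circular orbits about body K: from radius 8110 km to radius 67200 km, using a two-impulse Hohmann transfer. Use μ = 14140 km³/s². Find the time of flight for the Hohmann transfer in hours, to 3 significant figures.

The Hohmann ellipse has a_t = (r₁ + r₂)/2 = 37655 km.
Half the transfer-orbit period gives t = π√(a_t³/μ) = 1.930×10^5 s.
Converting: 1.930×10^5 s ÷ 3600 s/hour = 53.6 hours.

t = 53.6 hours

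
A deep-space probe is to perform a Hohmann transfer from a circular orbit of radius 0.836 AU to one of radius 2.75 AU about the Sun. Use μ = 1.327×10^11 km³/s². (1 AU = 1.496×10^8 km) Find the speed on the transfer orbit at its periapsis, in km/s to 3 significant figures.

v = 40.3 km/s

In km: r₁ = 0.836 × 1.496×10^8 = 1.250656×10^8 km; r₂ = 2.75 × 1.496×10^8 = 4.114×10^8 km.
Semi-major axis of the transfer orbit: a_t = (1.250656×10^8 + 4.114×10^8)/2 = 2.682328×10^8 km.
At periapsis, r = 1.250656×10^8 km.
From the vis-viva equation, v = √[μ(2/r − 1/a_t)] = 40.34 km/s.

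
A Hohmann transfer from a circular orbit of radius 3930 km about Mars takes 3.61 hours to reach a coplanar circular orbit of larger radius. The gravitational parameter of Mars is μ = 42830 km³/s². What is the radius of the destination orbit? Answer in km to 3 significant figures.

Transfer time t = 3.61 hours = 12996 s, and t = π√(a_t³/μ).
So a_t = (μ t²/π²)^(1/3) = (42830 × (12996)² / π²)^(1/3) = 9016.2 km.
Since a_t = (r₁ + r₂)/2, r₂ = 2a_t − r₁ = 2×9016.2 − 3930 = 14102.4 km.

r₂ = 14100 km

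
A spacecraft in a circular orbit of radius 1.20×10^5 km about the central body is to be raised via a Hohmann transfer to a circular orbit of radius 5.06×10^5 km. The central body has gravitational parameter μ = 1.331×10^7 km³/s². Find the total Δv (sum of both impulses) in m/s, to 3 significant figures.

Δv = 4810 m/s

Semi-major axis of the transfer orbit: a_t = (1.200×10^5 + 5.060×10^5)/2 = 3.130×10^5 km.
Circular speed at r₁: v₁ = √(μ/r₁) = √(1.331×10^7/1.200×10^5) = 10.532 km/s.
Transfer-orbit speed at r₁ (vis-viva): v_p = √[μ(2/r₁ − 1/a_t)] = 13.391 km/s.
First burn Δv₁ = |v_p − v₁| = 2.859 km/s.
Circular speed at r₂: v₂ = √(μ/r₂) = 5.129 km/s.
Transfer-orbit speed at r₂: v_a = √[μ(2/r₂ − 1/a_t)] = 3.176 km/s.
Second burn Δv₂ = |v₂ − v_a| = 1.953 km/s.
Total Δv = Δv₁ + Δv₂ = 4.812 km/s.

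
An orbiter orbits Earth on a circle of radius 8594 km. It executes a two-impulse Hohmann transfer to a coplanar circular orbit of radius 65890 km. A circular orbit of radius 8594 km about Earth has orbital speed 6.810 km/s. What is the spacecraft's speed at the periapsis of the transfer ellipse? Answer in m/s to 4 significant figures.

From the circular-orbit relation v² = μ/r at r = 8594 km: μ = v²r = (6.810)² × 8594 = 3.98556×10^5 km³/s².
Transfer-ellipse semi-major axis a_t = (r₁ + r₂)/2 = (8594 + 65890)/2 = 37242 km.
The periapsis of the transfer ellipse is at r = 8594 km.
From the vis-viva equation, v = √[μ(2/r − 1/a_t)] = 9.058 km/s.

v = 9058 m/s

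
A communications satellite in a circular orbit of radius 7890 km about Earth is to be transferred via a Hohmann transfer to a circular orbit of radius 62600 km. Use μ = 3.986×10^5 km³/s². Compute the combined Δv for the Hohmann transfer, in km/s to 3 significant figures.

Δv = 3.69 km/s

Semi-major axis of the transfer orbit: a_t = (7890 + 62600)/2 = 35245 km.
Circular speed at r₁: v₁ = √(μ/r₁) = √(3.986×10^5/7890) = 7.108 km/s.
Transfer-orbit speed at r₁ (vis-viva equation): v_p = √[μ(2/r₁ − 1/a_t)] = 9.473 km/s.
First burn Δv₁ = |v_p − v₁| = 2.365 km/s.
Circular speed at r₂: v₂ = √(μ/r₂) = 2.523 km/s.
Transfer-orbit speed at r₂: v_a = √[μ(2/r₂ − 1/a_t)] = 1.194 km/s.
Second burn Δv₂ = |v₂ − v_a| = 1.329 km/s.
Δv = Δv₁ + Δv₂ = 2.365 + 1.329 = 3.694 km/s.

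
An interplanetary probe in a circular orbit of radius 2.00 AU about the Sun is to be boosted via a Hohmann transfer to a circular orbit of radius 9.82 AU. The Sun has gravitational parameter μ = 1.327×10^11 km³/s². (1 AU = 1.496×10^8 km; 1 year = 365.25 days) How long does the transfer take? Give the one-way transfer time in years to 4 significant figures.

In km: r₁ = 2.00 × 1.496×10^8 = 2.992×10^8 km; r₂ = 9.82 × 1.496×10^8 = 1.469072×10^9 km.
Transfer-ellipse semi-major axis a_t = (r₁ + r₂)/2 = (2.992×10^8 + 1.469072×10^9)/2 = 8.84136×10^8 km.
By Kepler's third law the transfer-orbit period is T = 2π√(a_t³/μ), so t = T/2 = 2.267×10^8 s.
Converting: 2.267×10^8 s ÷ 3.15576×10^7 s/year (365.25 × 86400) = 7.184 years.

t = 7.184 years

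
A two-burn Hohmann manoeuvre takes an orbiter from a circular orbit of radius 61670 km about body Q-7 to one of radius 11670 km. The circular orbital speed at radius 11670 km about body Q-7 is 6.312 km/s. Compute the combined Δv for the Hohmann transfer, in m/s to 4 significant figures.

From the circular-orbit relation v² = μ/r at r = 11670 km: μ = v²r = (6.312)² × 11670 = 4.64948×10^5 km³/s².
The Hohmann ellipse has a_t = (r₁ + r₂)/2 = 36670 km.
Circular speed at r₁: v₁ = √(μ/r₁) = √(4.64948×10^5/61670) = 2.7458 km/s.
On the transfer ellipse at r₁, vis-viva gives v_a = √[μ(2/r₁ − 1/a_t)] = 1.5490 km/s.
First burn Δv₁ = |v_a − v₁| = 1.1968 km/s.
Circular speed at r₂: v₂ = √(μ/r₂) = 6.3120 km/s.
Transfer-orbit speed at r₂: v_p = √[μ(2/r₂ − 1/a_t)] = 8.1856 km/s.
Second burn Δv₂ = |v₂ − v_p| = 1.8736 km/s.
Δv = Δv₁ + Δv₂ = 1.1968 + 1.8736 = 3.070 km/s.

Δv = 3070 m/s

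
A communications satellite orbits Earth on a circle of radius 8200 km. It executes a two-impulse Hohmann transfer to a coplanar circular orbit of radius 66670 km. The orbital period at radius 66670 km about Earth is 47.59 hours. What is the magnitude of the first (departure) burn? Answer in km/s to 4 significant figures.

Δv₁ = 2.332 km/s

From Kepler's third law T² = 4π²r³/μ at r = 66670 km, T = 47.59 hours = 47.59 × 3600 s = 1.71324×10^5 s: μ = 4π²r³/T² = 3.98579×10^5 km³/s².
Transfer-ellipse semi-major axis a_t = (r₁ + r₂)/2 = (8200 + 66670)/2 = 37435 km.
Circular speed at r = 8200 km: v_c = √(μ/r) = 6.972 km/s.
Vis-viva on the transfer ellipse at r = 8200 km gives v_t = √[μ(2/r − 1/a_t)] = 9.304 km/s.
Δv₁ = |v_t − v_c| = |9.304 − 6.972| = 2.332 km/s.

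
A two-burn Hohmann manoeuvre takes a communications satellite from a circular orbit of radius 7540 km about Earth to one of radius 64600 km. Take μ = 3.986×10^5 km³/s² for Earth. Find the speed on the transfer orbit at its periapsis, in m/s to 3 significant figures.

Semi-major axis of the transfer orbit: a_t = (7540 + 64600)/2 = 36070 km.
The periapsis of the transfer ellipse is at r = 7540 km.
Vis-viva: v = √[μ(2/r − 1/a_t)] = √[3.986×10^5 × (2/7540 − 1/36070)] = 9.730 km/s.

v = 9730 m/s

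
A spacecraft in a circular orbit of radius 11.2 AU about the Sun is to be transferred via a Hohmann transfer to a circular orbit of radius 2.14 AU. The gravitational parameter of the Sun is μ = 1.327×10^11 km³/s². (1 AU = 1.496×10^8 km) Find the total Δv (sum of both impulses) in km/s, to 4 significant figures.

Δv = 9.881 km/s

In km: r₁ = 11.2 × 1.496×10^8 = 1.67552×10^9 km; r₂ = 2.14 × 1.496×10^8 = 3.20144×10^8 km.
The Hohmann ellipse has a_t = (r₁ + r₂)/2 = 9.97832×10^8 km.
At r₁ the circular-orbit speed is v₁ = √(μ/r₁) = 8.8994 km/s.
Transfer-orbit speed at r₁ (vis-viva equation): v_a = √[μ(2/r₁ − 1/a_t)] = 5.0409 km/s.
First burn Δv₁ = |v_a − v₁| = 3.8585 km/s.
Circular speed at r₂: v₂ = √(μ/r₂) = 20.3593 km/s.
Transfer-orbit speed at r₂: v_p = √[μ(2/r₂ − 1/a_t)] = 26.3821 km/s.
Second burn Δv₂ = |v₂ − v_p| = 6.0228 km/s.
Total Δv = Δv₁ + Δv₂ = 9.881 km/s.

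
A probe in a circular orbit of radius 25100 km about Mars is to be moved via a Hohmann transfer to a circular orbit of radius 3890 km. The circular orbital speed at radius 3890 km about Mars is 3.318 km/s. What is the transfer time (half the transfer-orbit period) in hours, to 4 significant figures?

From the circular-orbit relation v² = μ/r at r = 3890 km: μ = v²r = (3.318)² × 3890 = 42825.5 km³/s².
The Hohmann ellipse has a_t = (r₁ + r₂)/2 = 14495 km.
Half the transfer-orbit period gives t = π√(a_t³/μ) = 26493 s.
Converting: 26493 s ÷ 3600 s/hour = 7.359 hours.

t = 7.359 hours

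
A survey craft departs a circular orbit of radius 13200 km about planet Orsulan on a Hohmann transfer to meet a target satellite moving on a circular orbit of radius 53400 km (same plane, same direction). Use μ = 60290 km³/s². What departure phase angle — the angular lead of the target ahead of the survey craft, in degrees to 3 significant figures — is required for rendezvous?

φ = 91.4°

The Hohmann ellipse has a_t = (r₁ + r₂)/2 = 33300 km.
The half-period of the transfer ellipse is t = π√(a_t³/μ) = 77750 s.
Target angular speed ω₂ = √(μ/r₂³) = 1.990×10^-5 rad/s.
Angle swept by the target during transfer: ω₂·t = 1.547 rad = 88.64°.
The survey craft traverses 180° on the transfer ellipse, so the target must lead by 180° − 88.64° = 91.4°.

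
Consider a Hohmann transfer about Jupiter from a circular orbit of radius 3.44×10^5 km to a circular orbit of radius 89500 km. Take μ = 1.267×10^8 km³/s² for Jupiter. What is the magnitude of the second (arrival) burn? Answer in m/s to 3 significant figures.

Semi-major axis of the transfer orbit: a_t = (3.440×10^5 + 89500)/2 = 2.1675×10^5 km.
Circular speed at r = 89500 km: v_c = √(μ/r) = 37.625 km/s.
Vis-viva on the transfer ellipse at r = 89500 km gives v_t = √[μ(2/r − 1/a_t)] = 47.400 km/s.
Δv₂ = |v_t − v_c| = |47.400 − 37.625| = 9.775 km/s.

Δv₂ = 9770 m/s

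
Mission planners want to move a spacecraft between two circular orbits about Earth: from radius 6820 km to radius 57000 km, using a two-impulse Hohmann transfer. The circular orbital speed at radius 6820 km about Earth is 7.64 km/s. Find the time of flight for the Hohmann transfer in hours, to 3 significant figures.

From the circular-orbit relation v² = μ/r at r = 6820 km: μ = v²r = (7.64)² × 6820 = 3.98081×10^5 km³/s².
Transfer-ellipse semi-major axis a_t = (r₁ + r₂)/2 = (6820 + 57000)/2 = 31910 km.
Half the transfer-orbit period gives t = π√(a_t³/μ) = 28380 s.
Converting: 28380 s ÷ 3600 s/hour = 7.88 hours.

t = 7.88 hours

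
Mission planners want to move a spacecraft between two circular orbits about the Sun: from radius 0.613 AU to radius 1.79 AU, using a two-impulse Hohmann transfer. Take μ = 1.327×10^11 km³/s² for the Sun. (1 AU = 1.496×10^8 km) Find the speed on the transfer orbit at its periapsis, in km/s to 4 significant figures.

v = 46.43 km/s

In km: r₁ = 0.613 × 1.496×10^8 = 9.17048×10^7 km; r₂ = 1.79 × 1.496×10^8 = 2.67784×10^8 km.
Transfer-ellipse semi-major axis a_t = (r₁ + r₂)/2 = (9.17048×10^7 + 2.67784×10^8)/2 = 1.797444×10^8 km.
The periapsis of the transfer ellipse is at r = 9.17048×10^7 km.
Vis-viva: v = √[μ(2/r − 1/a_t)] = √[1.327×10^11 × (2/9.17048×10^7 − 1/1.797444×10^8)] = 46.43 km/s.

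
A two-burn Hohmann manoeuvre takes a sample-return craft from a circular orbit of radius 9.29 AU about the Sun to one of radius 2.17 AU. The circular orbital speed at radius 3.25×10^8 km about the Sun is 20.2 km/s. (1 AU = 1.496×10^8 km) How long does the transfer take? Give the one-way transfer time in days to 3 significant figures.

From the circular-orbit relation v² = μ/r at r = 3.25×10^8 km: μ = v²r = (20.2)² × 3.25×10^8 = 1.32613×10^11 km³/s².
In km: r₁ = 9.29 × 1.496×10^8 = 1.389784×10^9 km; r₂ = 2.17 × 1.496×10^8 = 3.24632×10^8 km.
Semi-major axis of the transfer orbit: a_t = (1.389784×10^9 + 3.24632×10^8)/2 = 8.57208×10^8 km.
By Kepler's third law the transfer-orbit period is T = 2π√(a_t³/μ), so t = T/2 = 2.165×10^8 s.
Converting: 2.165×10^8 s ÷ 86400 s/day = 2510 days.

t = 2510 days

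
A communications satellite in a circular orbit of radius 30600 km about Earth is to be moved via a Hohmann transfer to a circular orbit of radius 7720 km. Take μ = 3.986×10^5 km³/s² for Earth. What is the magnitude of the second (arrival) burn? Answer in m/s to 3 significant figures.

Δv₂ = 1900 m/s

The Hohmann ellipse has a_t = (r₁ + r₂)/2 = 19160 km.
Circular speed at r = 7720 km: v_c = √(μ/r) = 7.186 km/s.
Transfer-orbit speed at the same r (vis-viva, a = a_t): v_t = √[μ(2/r − 1/a_t)] = 9.081 km/s.
Δv₂ = |v_t − v_c| = |9.081 − 7.186| = 1.895 km/s.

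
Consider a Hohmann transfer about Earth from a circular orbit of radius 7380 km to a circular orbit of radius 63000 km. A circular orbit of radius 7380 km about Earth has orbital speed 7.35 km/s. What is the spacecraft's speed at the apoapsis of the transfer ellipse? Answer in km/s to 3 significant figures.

From the circular-orbit relation v² = μ/r at r = 7380 km: μ = v²r = (7.35)² × 7380 = 3.98686×10^5 km³/s².
Semi-major axis of the transfer orbit: a_t = (7380 + 63000)/2 = 35190 km.
The apoapsis of the transfer ellipse is at r = 63000 km.
Vis-viva: v = √[μ(2/r − 1/a_t)] = √[3.98686×10^5 × (2/63000 − 1/35190)] = 1.152 km/s.

v = 1.15 km/s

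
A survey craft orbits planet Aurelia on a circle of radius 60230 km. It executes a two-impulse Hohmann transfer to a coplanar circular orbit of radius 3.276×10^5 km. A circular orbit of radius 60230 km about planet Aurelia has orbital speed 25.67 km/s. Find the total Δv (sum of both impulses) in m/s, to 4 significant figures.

From the circular-orbit relation v² = μ/r at r = 60230 km: μ = v²r = (25.67)² × 60230 = 3.96885×10^7 km³/s².
Semi-major axis of the transfer orbit: a_t = (60230 + 3.276×10^5)/2 = 1.93915×10^5 km.
Circular speed at r₁: v₁ = √(μ/r₁) = √(3.96885×10^7/60230) = 25.670 km/s.
Transfer-orbit speed at r₁ (vis-viva): v_p = √[μ(2/r₁ − 1/a_t)] = 33.365 km/s.
First burn Δv₁ = |v_p − v₁| = 7.695 km/s.
Circular speed at r₂: v₂ = √(μ/r₂) = 11.007 km/s.
Transfer-orbit speed at r₂: v_a = √[μ(2/r₂ − 1/a_t)] = 6.1342 km/s.
Second burn Δv₂ = |v₂ − v_a| = 4.873 km/s.
Total Δv = Δv₁ + Δv₂ = 12.57 km/s.

Δv = 12570 m/s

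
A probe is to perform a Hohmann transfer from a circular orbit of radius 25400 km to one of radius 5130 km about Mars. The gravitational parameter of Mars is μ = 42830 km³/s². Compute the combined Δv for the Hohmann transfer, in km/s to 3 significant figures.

Δv = 1.38 km/s

The Hohmann ellipse has a_t = (r₁ + r₂)/2 = 15265 km.
Circular speed at r₁: v₁ = √(μ/r₁) = √(42830/25400) = 1.29855 km/s.
On the transfer ellipse at r₁, vis-viva gives v_a = √[μ(2/r₁ − 1/a_t)] = 0.752779 km/s.
First burn Δv₁ = |v_a − v₁| = 0.5458 km/s.
At r₂, v₂ = √(μ/r₂) = 2.88945 km/s.
Transfer-orbit speed at r₂: v_p = √[μ(2/r₂ − 1/a_t)] = 3.72721 km/s.
Second burn Δv₂ = |v₂ − v_p| = 0.8378 km/s.
Total Δv = Δv₁ + Δv₂ = 1.384 km/s.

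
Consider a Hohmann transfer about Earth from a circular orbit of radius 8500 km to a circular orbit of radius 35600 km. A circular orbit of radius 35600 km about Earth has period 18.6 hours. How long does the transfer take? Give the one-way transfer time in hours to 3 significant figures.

From Kepler's third law T² = 4π²r³/μ at r = 35600 km, T = 18.6 hours = 18.6 × 3600 s = 66960 s: μ = 4π²r³/T² = 3.97264×10^5 km³/s².
Transfer-ellipse semi-major axis a_t = (r₁ + r₂)/2 = (8500 + 35600)/2 = 22050 km.
Half the transfer-orbit period gives t = π√(a_t³/μ) = 16320 s.
Converting: 16320 s ÷ 3600 s/hour = 4.53 hours.

t = 4.53 hours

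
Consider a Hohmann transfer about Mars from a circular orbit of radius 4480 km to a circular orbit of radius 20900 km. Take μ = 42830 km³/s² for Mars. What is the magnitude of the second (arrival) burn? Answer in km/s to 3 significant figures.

Δv₂ = 0.581 km/s

Semi-major axis of the transfer orbit: a_t = (4480 + 20900)/2 = 12690 km.
On the circular orbit at r = 20900 km, v_c = √(μ/r) = 1.43153 km/s.
Transfer-orbit speed at the same r (vis-viva, a = a_t): v_t = √[μ(2/r − 1/a_t)] = 0.850568 km/s.
Δv₂ = |v_t − v_c| = |0.850568 − 1.43153| = 0.5810 km/s.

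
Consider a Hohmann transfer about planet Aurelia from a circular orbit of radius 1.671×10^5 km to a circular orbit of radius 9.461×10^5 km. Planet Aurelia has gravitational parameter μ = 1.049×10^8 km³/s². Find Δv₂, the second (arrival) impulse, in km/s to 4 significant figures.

Transfer-ellipse semi-major axis a_t = (r₁ + r₂)/2 = (1.671×10^5 + 9.461×10^5)/2 = 5.566×10^5 km.
On the circular orbit at r = 9.461×10^5 km, v_c = √(μ/r) = 10.5298 km/s.
Transfer-orbit speed at the same r (vis-viva, a = a_t): v_t = √[μ(2/r − 1/a_t)] = 5.76947 km/s.
Δv₂ = |v_t − v_c| = |5.76947 − 10.5298| = 4.760 km/s.

Δv₂ = 4.760 km/s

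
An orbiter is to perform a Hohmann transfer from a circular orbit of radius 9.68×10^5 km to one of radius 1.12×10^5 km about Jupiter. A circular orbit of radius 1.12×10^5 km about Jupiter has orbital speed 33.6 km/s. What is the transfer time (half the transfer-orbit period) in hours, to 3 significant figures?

From the circular-orbit relation v² = μ/r at r = 1.12×10^5 km: μ = v²r = (33.6)² × 1.12×10^5 = 1.26444×10^8 km³/s².
The Hohmann ellipse has a_t = (r₁ + r₂)/2 = 5.400×10^5 km.
Transfer time t = π√(a_t³/μ) = π√((5.400×10^5)³ / 1.26444×10^8) = 1.109×10^5 s.
Converting: 1.109×10^5 s ÷ 3600 s/hour = 30.8 hours.

t = 30.8 hours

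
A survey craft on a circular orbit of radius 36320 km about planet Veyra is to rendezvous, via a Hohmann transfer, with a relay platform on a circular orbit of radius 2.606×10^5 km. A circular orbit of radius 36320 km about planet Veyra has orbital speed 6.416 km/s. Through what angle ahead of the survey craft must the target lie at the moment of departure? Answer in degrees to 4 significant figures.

φ = 102.6°

From the circular-orbit relation v² = μ/r at r = 36320 km: μ = v²r = (6.416)² × 36320 = 1.49511×10^6 km³/s².
Transfer-ellipse semi-major axis a_t = (r₁ + r₂)/2 = (36320 + 2.606×10^5)/2 = 1.4846×10^5 km.
The half-period of the transfer ellipse is t = π√(a_t³/μ) = 1.4697×10^5 s.
The target's mean motion on its circular orbit is ω₂ = √(μ/r₂³) = 9.1913×10^-6 rad/s.
Angle swept by the target during transfer: ω₂·t = 1.3508 rad = 77.40°.
The survey craft traverses 180° on the transfer ellipse, so the target must lead by 180° − 77.40° = 102.6°.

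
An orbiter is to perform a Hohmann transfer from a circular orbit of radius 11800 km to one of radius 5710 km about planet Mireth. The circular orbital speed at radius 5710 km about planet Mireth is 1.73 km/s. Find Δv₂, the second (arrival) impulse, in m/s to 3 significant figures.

Δv₂ = 278 m/s

From the circular-orbit relation v² = μ/r at r = 5710 km: μ = v²r = (1.73)² × 5710 = 17089.5 km³/s².
Transfer-ellipse semi-major axis a_t = (r₁ + r₂)/2 = (11800 + 5710)/2 = 8755 km.
On the circular orbit at r = 5710 km, v_c = √(μ/r) = 1.7300 km/s.
Transfer-orbit speed at the same r (vis-viva, a = a_t): v_t = √[μ(2/r − 1/a_t)] = 2.0084 km/s.
Δv₂ = |v_t − v_c| = |2.0084 − 1.7300| = 0.2784 km/s.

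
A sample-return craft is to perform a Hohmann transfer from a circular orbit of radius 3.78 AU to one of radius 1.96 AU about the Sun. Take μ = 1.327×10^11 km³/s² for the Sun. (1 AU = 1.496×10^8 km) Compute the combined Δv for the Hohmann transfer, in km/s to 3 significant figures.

In km: r₁ = 3.78 × 1.496×10^8 = 5.65488×10^8 km; r₂ = 1.96 × 1.496×10^8 = 2.93216×10^8 km.
Semi-major axis of the transfer orbit: a_t = (5.65488×10^8 + 2.93216×10^8)/2 = 4.29352×10^8 km.
At r₁ the circular-orbit speed is v₁ = √(μ/r₁) = 15.31877 km/s.
Transfer-orbit speed at r₁ (vis-viva equation): v_a = √[μ(2/r₁ − 1/a_t)] = 12.65933 km/s.
First burn Δv₁ = |v_a − v₁| = 2.659 km/s.
Circular speed at r₂: v₂ = √(μ/r₂) = 21.2736 km/s.
Transfer-orbit speed at r₂: v_p = √[μ(2/r₂ − 1/a_t)] = 24.4144 km/s.
Second burn Δv₂ = |v₂ − v_p| = 3.141 km/s.
Total Δv = Δv₁ + Δv₂ = 5.800 km/s.

Δv = 5.80 km/s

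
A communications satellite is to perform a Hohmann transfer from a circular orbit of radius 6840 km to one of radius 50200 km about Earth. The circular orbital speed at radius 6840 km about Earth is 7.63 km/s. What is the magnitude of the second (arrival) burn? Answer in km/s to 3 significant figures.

Δv₂ = 1.44 km/s

From the circular-orbit relation v² = μ/r at r = 6840 km: μ = v²r = (7.63)² × 6840 = 3.98204×10^5 km³/s².
Transfer-ellipse semi-major axis a_t = (r₁ + r₂)/2 = (6840 + 50200)/2 = 28520 km.
On the circular orbit at r = 50200 km, v_c = √(μ/r) = 2.816 km/s.
Vis-viva on the transfer ellipse at r = 50200 km gives v_t = √[μ(2/r − 1/a_t)] = 1.379 km/s.
Δv₂ = |v_t − v_c| = |1.379 − 2.816| = 1.437 km/s.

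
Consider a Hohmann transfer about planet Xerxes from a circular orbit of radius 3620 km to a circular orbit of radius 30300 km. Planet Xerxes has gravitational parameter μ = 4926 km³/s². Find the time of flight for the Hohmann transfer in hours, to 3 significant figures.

Transfer-ellipse semi-major axis a_t = (r₁ + r₂)/2 = (3620 + 30300)/2 = 16960 km.
Transfer time t = π√(a_t³/μ) = π√((16960)³ / 4926) = 98860 s.
Converting: 98860 s ÷ 3600 s/hour = 27.5 hours.

t = 27.5 hours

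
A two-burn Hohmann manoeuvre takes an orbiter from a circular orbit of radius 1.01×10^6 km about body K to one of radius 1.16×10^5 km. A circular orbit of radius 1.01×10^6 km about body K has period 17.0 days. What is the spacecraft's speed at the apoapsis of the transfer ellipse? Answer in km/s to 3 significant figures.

v = 1.96 km/s

From Kepler's third law T² = 4π²r³/μ at r = 1.01×10^6 km, T = 17.0 days = 17.0 × 86400 s = 1.4688×10^6 s: μ = 4π²r³/T² = 1.88538×10^7 km³/s².
Semi-major axis of the transfer orbit: a_t = (1.010×10^6 + 1.160×10^5)/2 = 5.630×10^5 km.
At apoapsis, r = 1.010×10^6 km.
Applying v² = μ(2/r − 1/a_t): v = 1.961 km/s.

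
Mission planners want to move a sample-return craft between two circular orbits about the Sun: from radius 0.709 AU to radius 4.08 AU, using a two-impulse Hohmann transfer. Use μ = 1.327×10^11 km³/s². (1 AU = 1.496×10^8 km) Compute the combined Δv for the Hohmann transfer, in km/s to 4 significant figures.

Δv = 17.52 km/s

In km: r₁ = 0.709 × 1.496×10^8 = 1.060664×10^8 km; r₂ = 4.08 × 1.496×10^8 = 6.10368×10^8 km.
The Hohmann ellipse has a_t = (r₁ + r₂)/2 = 3.582172×10^8 km.
Circular speed at r₁: v₁ = √(μ/r₁) = √(1.327×10^11/1.060664×10^8) = 35.37 km/s.
Transfer-orbit speed at r₁ (vis-viva): v_p = √[μ(2/r₁ − 1/a_t)] = 46.17 km/s.
First burn Δv₁ = |v_p − v₁| = 10.80 km/s.
At r₂, v₂ = √(μ/r₂) = 14.7448 km/s.
Transfer-orbit speed at r₂: v_a = √[μ(2/r₂ − 1/a_t)] = 8.02334 km/s.
Second burn Δv₂ = |v₂ − v_a| = 6.721 km/s.
Total Δv = Δv₁ + Δv₂ = 17.52 km/s.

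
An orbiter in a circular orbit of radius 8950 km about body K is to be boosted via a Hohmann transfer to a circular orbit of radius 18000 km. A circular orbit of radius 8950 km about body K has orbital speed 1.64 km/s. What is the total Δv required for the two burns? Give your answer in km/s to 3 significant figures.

Δv = 0.469 km/s

From the circular-orbit relation v² = μ/r at r = 8950 km: μ = v²r = (1.64)² × 8950 = 24071.9 km³/s².
The Hohmann ellipse has a_t = (r₁ + r₂)/2 = 13475 km.
Circular speed at r₁: v₁ = √(μ/r₁) = √(24071.9/8950) = 1.64000 km/s.
Transfer-orbit speed at r₁ (v² = μ(2/r − 1/a)): v_p = √[μ(2/r₁ − 1/a_t)] = 1.89546 km/s.
First burn Δv₁ = |v_p − v₁| = 0.25546 km/s.
Circular speed at r₂: v₂ = √(μ/r₂) = 1.15643 km/s.
Transfer-orbit speed at r₂: v_a = √[μ(2/r₂ − 1/a_t)] = 0.942467 km/s.
Second burn Δv₂ = |v₂ − v_a| = 0.21396 km/s.
Total Δv = Δv₁ + Δv₂ = 0.4694 km/s.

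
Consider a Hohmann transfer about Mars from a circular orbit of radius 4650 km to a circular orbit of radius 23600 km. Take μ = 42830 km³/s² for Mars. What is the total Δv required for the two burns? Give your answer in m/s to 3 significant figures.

Δv = 1460 m/s

Transfer-ellipse semi-major axis a_t = (r₁ + r₂)/2 = (4650 + 23600)/2 = 14125 km.
Circular speed at r₁: v₁ = √(μ/r₁) = √(42830/4650) = 3.035 km/s.
Transfer-orbit speed at r₁ (v² = μ(2/r − 1/a)): v_p = √[μ(2/r₁ − 1/a_t)] = 3.923 km/s.
First burn Δv₁ = |v_p − v₁| = 0.8880 km/s.
Circular speed at r₂: v₂ = √(μ/r₂) = 1.34716 km/s.
Transfer-orbit speed at r₂: v_a = √[μ(2/r₂ − 1/a_t)] = 0.772948 km/s.
Second burn Δv₂ = |v₂ − v_a| = 0.5742 km/s.
Δv = Δv₁ + Δv₂ = 0.8880 + 0.5742 = 1.462 km/s.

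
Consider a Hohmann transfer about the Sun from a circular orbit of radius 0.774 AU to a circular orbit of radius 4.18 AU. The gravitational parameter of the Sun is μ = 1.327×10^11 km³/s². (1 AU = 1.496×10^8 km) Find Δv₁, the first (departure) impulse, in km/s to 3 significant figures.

Δv₁ = 10.1 km/s

In km: r₁ = 0.774 × 1.496×10^8 = 1.157904×10^8 km; r₂ = 4.18 × 1.496×10^8 = 6.25328×10^8 km.
Transfer-ellipse semi-major axis a_t = (r₁ + r₂)/2 = (1.157904×10^8 + 6.25328×10^8)/2 = 3.705592×10^8 km.
Circular speed at r = 1.157904×10^8 km: v_c = √(μ/r) = 33.853 km/s.
Vis-viva on the transfer ellipse at r = 1.157904×10^8 km gives v_t = √[μ(2/r − 1/a_t)] = 43.977 km/s.
Δv₁ = |v_t − v_c| = |43.977 − 33.853| = 10.12 km/s.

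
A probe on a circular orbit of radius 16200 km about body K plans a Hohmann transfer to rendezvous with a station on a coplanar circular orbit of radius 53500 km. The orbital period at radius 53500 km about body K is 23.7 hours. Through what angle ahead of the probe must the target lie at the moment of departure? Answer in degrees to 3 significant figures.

From Kepler's third law T² = 4π²r³/μ at r = 53500 km, T = 23.7 hours = 23.7 × 3600 s = 85320 s: μ = 4π²r³/T² = 8.30461×10^5 km³/s².
Semi-major axis of the transfer orbit: a_t = (16200 + 53500)/2 = 34850 km.
Transfer time t = π√(a_t³/μ) = 22428 s.
The target's mean motion on its circular orbit is ω₂ = √(μ/r₂³) = 7.3643×10^-5 rad/s.
Angle swept by the target during transfer: ω₂·t = 1.65167 rad = 94.63°.
The probe traverses 180° on the transfer ellipse, so the target must lead by 180° − 94.63° = 85.4°.

φ = 85.4°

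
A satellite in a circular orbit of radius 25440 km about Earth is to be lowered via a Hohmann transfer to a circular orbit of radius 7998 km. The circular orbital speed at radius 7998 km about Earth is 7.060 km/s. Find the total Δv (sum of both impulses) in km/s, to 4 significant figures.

From the circular-orbit relation v² = μ/r at r = 7998 km: μ = v²r = (7.060)² × 7998 = 3.98649×10^5 km³/s².
Transfer-ellipse semi-major axis a_t = (r₁ + r₂)/2 = (25440 + 7998)/2 = 16719 km.
At r₁ the circular-orbit speed is v₁ = √(μ/r₁) = 3.95856 km/s.
On the transfer ellipse at r₁, vis-viva gives v_a = √[μ(2/r₁ − 1/a_t)] = 2.73793 km/s.
First burn Δv₁ = |v_a − v₁| = 1.2206 km/s.
Circular speed at r₂: v₂ = √(μ/r₂) = 7.0600 km/s.
Transfer-orbit speed at r₂: v_p = √[μ(2/r₂ − 1/a_t)] = 8.7088 km/s.
Second burn Δv₂ = |v₂ − v_p| = 1.6488 km/s.
Total Δv = Δv₁ + Δv₂ = 2.869 km/s.

Δv = 2.869 km/s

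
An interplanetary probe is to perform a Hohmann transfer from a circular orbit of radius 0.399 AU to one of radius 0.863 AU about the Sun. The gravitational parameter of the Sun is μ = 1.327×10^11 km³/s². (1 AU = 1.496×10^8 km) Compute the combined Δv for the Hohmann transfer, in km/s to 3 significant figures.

Δv = 14.6 km/s

In km: r₁ = 0.399 × 1.496×10^8 = 5.96904×10^7 km; r₂ = 0.863 × 1.496×10^8 = 1.291048×10^8 km.
The Hohmann ellipse has a_t = (r₁ + r₂)/2 = 9.43976×10^7 km.
Circular speed at r₁: v₁ = √(μ/r₁) = √(1.327×10^11/5.96904×10^7) = 47.150 km/s.
Transfer-orbit speed at r₁ (vis-viva equation): v_p = √[μ(2/r₁ − 1/a_t)] = 55.141 km/s.
First burn Δv₁ = |v_p − v₁| = 7.991 km/s.
At r₂, v₂ = √(μ/r₂) = 32.060 km/s.
Transfer-orbit speed at r₂: v_a = √[μ(2/r₂ − 1/a_t)] = 25.494 km/s.
Second burn Δv₂ = |v₂ − v_a| = 6.566 km/s.
Δv = Δv₁ + Δv₂ = 7.991 + 6.566 = 14.56 km/s.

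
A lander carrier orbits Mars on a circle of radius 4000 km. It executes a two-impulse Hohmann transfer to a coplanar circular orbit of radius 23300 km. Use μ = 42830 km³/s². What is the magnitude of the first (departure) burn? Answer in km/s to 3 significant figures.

Δv₁ = 1.00 km/s

Transfer-ellipse semi-major axis a_t = (r₁ + r₂)/2 = (4000 + 23300)/2 = 13650 km.
Circular speed at r = 4000 km: v_c = √(μ/r) = 3.272 km/s.
Transfer-orbit speed at the same r (vis-viva, a = a_t): v_t = √[μ(2/r − 1/a_t)] = 4.275 km/s.
Δv₁ = |v_t − v_c| = |4.275 − 3.272| = 1.003 km/s.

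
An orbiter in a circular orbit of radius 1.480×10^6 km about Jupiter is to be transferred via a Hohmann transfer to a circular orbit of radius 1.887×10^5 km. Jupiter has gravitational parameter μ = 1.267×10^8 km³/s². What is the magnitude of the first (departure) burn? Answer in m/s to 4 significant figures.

Semi-major axis of the transfer orbit: a_t = (1.480×10^6 + 1.887×10^5)/2 = 8.3435×10^5 km.
On the circular orbit at r = 1.480×10^6 km, v_c = √(μ/r) = 9.252 km/s.
Vis-viva on the transfer ellipse at r = 1.480×10^6 km gives v_t = √[μ(2/r − 1/a_t)] = 4.400 km/s.
Δv₁ = |v_t − v_c| = |4.400 − 9.252| = 4.852 km/s.

Δv₁ = 4852 m/s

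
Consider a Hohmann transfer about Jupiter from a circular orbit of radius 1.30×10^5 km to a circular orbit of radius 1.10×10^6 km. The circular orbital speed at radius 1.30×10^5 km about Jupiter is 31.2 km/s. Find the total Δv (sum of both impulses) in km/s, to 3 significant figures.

Δv = 16.3 km/s

From the circular-orbit relation v² = μ/r at r = 1.30×10^5 km: μ = v²r = (31.2)² × 1.30×10^5 = 1.26547×10^8 km³/s².
Semi-major axis of the transfer orbit: a_t = (1.300×10^5 + 1.100×10^6)/2 = 6.150×10^5 km.
At r₁ the circular-orbit speed is v₁ = √(μ/r₁) = 31.20 km/s.
Transfer-orbit speed at r₁ (v² = μ(2/r − 1/a)): v_p = √[μ(2/r₁ − 1/a_t)] = 41.73 km/s.
First burn Δv₁ = |v_p − v₁| = 10.53 km/s.
Circular speed at r₂: v₂ = √(μ/r₂) = 10.7258 km/s.
Transfer-orbit speed at r₂: v_a = √[μ(2/r₂ − 1/a_t)] = 4.93133 km/s.
Second burn Δv₂ = |v₂ − v_a| = 5.794 km/s.
Total Δv = Δv₁ + Δv₂ = 16.32 km/s.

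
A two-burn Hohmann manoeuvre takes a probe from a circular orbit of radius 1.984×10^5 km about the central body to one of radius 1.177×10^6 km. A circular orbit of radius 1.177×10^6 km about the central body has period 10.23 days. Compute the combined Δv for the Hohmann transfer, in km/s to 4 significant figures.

From Kepler's third law T² = 4π²r³/μ at r = 1.177×10^6 km, T = 10.23 days = 10.23 × 86400 s = 8.83872×10^5 s: μ = 4π²r³/T² = 8.23968×10^7 km³/s².
The Hohmann ellipse has a_t = (r₁ + r₂)/2 = 6.877×10^5 km.
Circular speed at r₁: v₁ = √(μ/r₁) = √(8.23968×10^7/1.984×10^5) = 20.3791 km/s.
Transfer-orbit speed at r₁ (vis-viva equation): v_p = √[μ(2/r₁ − 1/a_t)] = 26.6608 km/s.
First burn Δv₁ = |v_p − v₁| = 6.2817 km/s.
Circular speed at r₂: v₂ = √(μ/r₂) = 8.36695 km/s.
Transfer-orbit speed at r₂: v_a = √[μ(2/r₂ − 1/a_t)] = 4.49405 km/s.
Second burn Δv₂ = |v₂ − v_a| = 3.8729 km/s.
Total Δv = Δv₁ + Δv₂ = 10.15 km/s.

Δv = 10.15 km/s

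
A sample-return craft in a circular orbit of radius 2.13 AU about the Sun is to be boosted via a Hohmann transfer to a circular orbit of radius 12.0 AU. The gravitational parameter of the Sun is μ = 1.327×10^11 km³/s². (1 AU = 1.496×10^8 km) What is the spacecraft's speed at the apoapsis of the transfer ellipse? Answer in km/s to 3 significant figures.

In km: r₁ = 2.13 × 1.496×10^8 = 3.18648×10^8 km; r₂ = 12.0 × 1.496×10^8 = 1.7952×10^9 km.
Transfer-ellipse semi-major axis a_t = (r₁ + r₂)/2 = (3.18648×10^8 + 1.7952×10^9)/2 = 1.056924×10^9 km.
The apoapsis of the transfer ellipse is at r = 1.7952×10^9 km.
Applying v² = μ(2/r − 1/a_t): v = 4.721 km/s.

v = 4.72 km/s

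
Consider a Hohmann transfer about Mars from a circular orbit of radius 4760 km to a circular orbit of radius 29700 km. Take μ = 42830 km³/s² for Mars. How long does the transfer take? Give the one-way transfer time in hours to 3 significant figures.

t = 9.54 hours

Semi-major axis of the transfer orbit: a_t = (4760 + 29700)/2 = 17230 km.
Half the transfer-orbit period gives t = π√(a_t³/μ) = 34330 s.
Converting: 34330 s ÷ 3600 s/hour = 9.54 hours.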